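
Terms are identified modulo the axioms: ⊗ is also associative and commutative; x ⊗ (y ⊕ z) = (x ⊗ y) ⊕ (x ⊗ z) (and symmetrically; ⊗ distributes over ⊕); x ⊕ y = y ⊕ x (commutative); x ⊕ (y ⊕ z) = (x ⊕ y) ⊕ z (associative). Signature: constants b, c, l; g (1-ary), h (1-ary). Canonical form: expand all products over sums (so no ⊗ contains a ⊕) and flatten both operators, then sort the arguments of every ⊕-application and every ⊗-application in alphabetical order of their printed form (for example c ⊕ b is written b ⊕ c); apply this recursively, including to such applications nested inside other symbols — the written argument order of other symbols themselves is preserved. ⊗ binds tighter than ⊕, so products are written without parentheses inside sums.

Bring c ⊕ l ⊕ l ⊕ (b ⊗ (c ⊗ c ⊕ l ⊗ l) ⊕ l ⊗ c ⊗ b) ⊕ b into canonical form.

Answer: b ⊕ b ⊗ c ⊗ c ⊕ b ⊗ c ⊗ l ⊕ b ⊗ l ⊗ l ⊕ c ⊕ l ⊕ l

Derivation:
Expand products over sums:  c ⊕ l ⊕ l ⊕ b ⊗ c ⊗ c ⊕ b ⊗ l ⊗ l ⊕ b ⊗ c ⊗ l ⊕ b
Sort arguments:  b ⊕ b ⊗ c ⊗ c ⊕ b ⊗ c ⊗ l ⊕ b ⊗ l ⊗ l ⊕ c ⊕ l ⊕ l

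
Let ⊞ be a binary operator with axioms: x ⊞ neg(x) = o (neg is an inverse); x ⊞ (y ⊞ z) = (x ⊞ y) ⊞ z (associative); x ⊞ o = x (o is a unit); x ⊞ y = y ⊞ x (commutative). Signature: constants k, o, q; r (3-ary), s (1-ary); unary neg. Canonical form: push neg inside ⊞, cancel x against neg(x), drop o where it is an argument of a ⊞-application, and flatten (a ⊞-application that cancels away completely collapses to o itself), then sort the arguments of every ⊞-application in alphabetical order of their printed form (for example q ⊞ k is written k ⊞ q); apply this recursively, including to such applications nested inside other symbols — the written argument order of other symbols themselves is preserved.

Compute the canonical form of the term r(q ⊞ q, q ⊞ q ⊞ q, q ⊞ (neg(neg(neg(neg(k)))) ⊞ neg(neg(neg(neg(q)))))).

Answer: r(q ⊞ q, q ⊞ q ⊞ q, k ⊞ q ⊞ q)

Derivation:
Work inside:  q ⊞ (neg(neg(neg(neg(k)))) ⊞ neg(neg(neg(neg(q)))))
Push neg inside:  distribute neg over ⊞ and collapse double neg
Combine occurrences:  q ⊞ q ⊞ k
Sort arguments:  k ⊞ q ⊞ q
Put back:  r(q ⊞ q, q ⊞ q ⊞ q, k ⊞ q ⊞ q)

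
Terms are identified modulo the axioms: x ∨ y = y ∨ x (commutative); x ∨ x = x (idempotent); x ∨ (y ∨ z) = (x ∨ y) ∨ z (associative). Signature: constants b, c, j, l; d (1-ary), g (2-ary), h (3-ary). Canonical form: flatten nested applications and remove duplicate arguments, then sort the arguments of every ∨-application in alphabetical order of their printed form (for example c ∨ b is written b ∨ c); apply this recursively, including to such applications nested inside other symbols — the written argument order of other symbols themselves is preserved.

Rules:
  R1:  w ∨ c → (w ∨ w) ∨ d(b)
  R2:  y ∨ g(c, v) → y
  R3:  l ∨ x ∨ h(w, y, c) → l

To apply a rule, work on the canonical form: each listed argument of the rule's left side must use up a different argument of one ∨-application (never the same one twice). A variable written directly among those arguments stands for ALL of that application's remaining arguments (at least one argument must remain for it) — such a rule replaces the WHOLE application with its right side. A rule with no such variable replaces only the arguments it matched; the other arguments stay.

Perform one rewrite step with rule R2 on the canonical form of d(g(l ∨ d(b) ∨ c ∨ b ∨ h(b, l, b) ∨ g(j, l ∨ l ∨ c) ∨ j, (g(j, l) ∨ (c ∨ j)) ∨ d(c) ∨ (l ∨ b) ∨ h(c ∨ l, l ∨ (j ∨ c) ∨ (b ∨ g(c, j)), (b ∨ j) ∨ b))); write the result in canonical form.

Canonical form:  d(g(b ∨ c ∨ d(b) ∨ g(j, c ∨ l) ∨ h(b, l, b) ∨ j ∨ l, b ∨ c ∨ d(c) ∨ g(j, l) ∨ h(c ∨ l, b ∨ c ∨ g(c, j) ∨ j ∨ l, b ∨ j) ∨ j ∨ l))
R2 matches:  uses g(c, j);  v := j, y := b ∨ c ∨ j ∨ l
The extension variable absorbs all remaining arguments, so the whole application is rewritten.
Result:  d(g(b ∨ c ∨ d(b) ∨ g(j, c ∨ l) ∨ h(b, l, b) ∨ j ∨ l, b ∨ c ∨ d(c) ∨ g(j, l) ∨ h(c ∨ l, b ∨ c ∨ j ∨ l, b ∨ j) ∨ j ∨ l))

Answer: d(g(b ∨ c ∨ d(b) ∨ g(j, c ∨ l) ∨ h(b, l, b) ∨ j ∨ l, b ∨ c ∨ d(c) ∨ g(j, l) ∨ h(c ∨ l, b ∨ c ∨ j ∨ l, b ∨ j) ∨ j ∨ l))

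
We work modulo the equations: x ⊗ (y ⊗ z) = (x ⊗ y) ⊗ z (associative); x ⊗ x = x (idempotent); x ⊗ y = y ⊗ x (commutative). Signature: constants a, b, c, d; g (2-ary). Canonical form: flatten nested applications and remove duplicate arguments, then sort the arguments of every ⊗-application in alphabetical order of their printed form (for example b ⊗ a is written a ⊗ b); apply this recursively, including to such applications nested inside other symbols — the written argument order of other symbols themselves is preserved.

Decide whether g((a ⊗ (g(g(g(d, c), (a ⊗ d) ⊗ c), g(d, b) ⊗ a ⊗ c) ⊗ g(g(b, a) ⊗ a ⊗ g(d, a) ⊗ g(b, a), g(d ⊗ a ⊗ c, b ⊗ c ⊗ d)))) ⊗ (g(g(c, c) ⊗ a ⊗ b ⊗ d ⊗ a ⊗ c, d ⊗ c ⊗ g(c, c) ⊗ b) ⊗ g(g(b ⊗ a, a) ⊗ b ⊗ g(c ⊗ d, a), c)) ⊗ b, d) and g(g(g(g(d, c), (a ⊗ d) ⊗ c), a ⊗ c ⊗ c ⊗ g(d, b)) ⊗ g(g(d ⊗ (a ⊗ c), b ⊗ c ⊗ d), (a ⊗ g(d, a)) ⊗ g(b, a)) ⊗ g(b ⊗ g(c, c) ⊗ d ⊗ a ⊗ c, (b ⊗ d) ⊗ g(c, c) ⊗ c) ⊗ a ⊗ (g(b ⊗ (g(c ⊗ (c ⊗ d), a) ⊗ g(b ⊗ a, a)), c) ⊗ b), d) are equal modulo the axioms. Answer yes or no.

Left:  g((a ⊗ (g(g(g(d, c), (a ⊗ d) ⊗ c), g(d, b) ⊗ a ⊗ c) ⊗ g(g(b, a) ⊗ a ⊗ g(d, a) ⊗ g(b, a), g(d ⊗ a ⊗ c, b ⊗ c ⊗ d)))) ⊗ (g(g(c, c) ⊗ a ⊗ b ⊗ d ⊗ a ⊗ c, d ⊗ c ⊗ g(c, c) ⊗ b) ⊗ g(g(b ⊗ a, a) ⊗ b ⊗ g(c ⊗ d, a), c)) ⊗ b, d)
  Descend into:  (a ⊗ (g(g(g(d, c), (a ⊗ d) ⊗ c), g(d, b) ⊗ a ⊗ c) ⊗ g(g(b, a) ⊗ a ⊗ g(d, a) ⊗ g(b, a), g(d ⊗ a ⊗ c, b ⊗ c ⊗ d)))) ⊗ (g(g(c, c) ⊗ a ⊗ b ⊗ d ⊗ a ⊗ c, d ⊗ c ⊗ g(c, c) ⊗ b) ⊗ g(g(b ⊗ a, a) ⊗ b ⊗ g(c ⊗ d, a), c)) ⊗ b
  Flatten:  a ⊗ g(g(g(d, c), (a ⊗ d) ⊗ c), g(d, b) ⊗ a ⊗ c) ⊗ g(g(b, a) ⊗ a ⊗ g(d, a) ⊗ g(b, a), g(d ⊗ a ⊗ c, b ⊗ c ⊗ d)) ⊗ g(g(c, c) ⊗ a ⊗ b ⊗ d ⊗ a ⊗ c, d ⊗ c ⊗ g(c, c) ⊗ b) ⊗ g(g(b ⊗ a, a) ⊗ b ⊗ g(c ⊗ d, a), c) ⊗ b
  Simplify inside:  g(g(g(d, c), (a ⊗ d) ⊗ c), g(d, b) ⊗ a ⊗ c)  →  g(g(g(d, c), a ⊗ c ⊗ d), a ⊗ c ⊗ g(d, b))
  Inside:  g(g(b, a) ⊗ a ⊗ g(d, a) ⊗ g(b, a), g(d ⊗ a ⊗ c, b ⊗ c ⊗ d))  →  g(a ⊗ g(b, a) ⊗ g(d, a), g(a ⊗ c ⊗ d, b ⊗ c ⊗ d))
  Simplify inside:  g(g(c, c) ⊗ a ⊗ b ⊗ d ⊗ a ⊗ c, d ⊗ c ⊗ g(c, c) ⊗ b)  →  g(a ⊗ b ⊗ c ⊗ d ⊗ g(c, c), b ⊗ c ⊗ d ⊗ g(c, c))
  Sort:  a ⊗ b ⊗ g(a ⊗ b ⊗ c ⊗ d ⊗ g(c, c), b ⊗ c ⊗ d ⊗ g(c, c)) ⊗ g(a ⊗ g(b, a) ⊗ g(d, a), g(a ⊗ c ⊗ d, b ⊗ c ⊗ d)) ⊗ g(b ⊗ g(a ⊗ b, a) ⊗ g(c ⊗ d, a), c) ⊗ g(g(g(d, c), a ⊗ c ⊗ d), a ⊗ c ⊗ g(d, b))
  Rebuild:  g(a ⊗ b ⊗ g(a ⊗ b ⊗ c ⊗ d ⊗ g(c, c), b ⊗ c ⊗ d ⊗ g(c, c)) ⊗ g(a ⊗ g(b, a) ⊗ g(d, a), g(a ⊗ c ⊗ d, b ⊗ c ⊗ d)) ⊗ g(b ⊗ g(a ⊗ b, a) ⊗ g(c ⊗ d, a), c) ⊗ g(g(g(d, c), a ⊗ c ⊗ d), a ⊗ c ⊗ g(d, b)), d)
Right:  g(g(g(g(d, c), (a ⊗ d) ⊗ c), a ⊗ c ⊗ c ⊗ g(d, b)) ⊗ g(g(d ⊗ (a ⊗ c), b ⊗ c ⊗ d), (a ⊗ g(d, a)) ⊗ g(b, a)) ⊗ g(b ⊗ g(c, c) ⊗ d ⊗ a ⊗ c, (b ⊗ d) ⊗ g(c, c) ⊗ c) ⊗ a ⊗ (g(b ⊗ (g(c ⊗ (c ⊗ d), a) ⊗ g(b ⊗ a, a)), c) ⊗ b), d)
  Focus inside:  g(g(g(d, c), (a ⊗ d) ⊗ c), a ⊗ c ⊗ c ⊗ g(d, b)) ⊗ g(g(d ⊗ (a ⊗ c), b ⊗ c ⊗ d), (a ⊗ g(d, a)) ⊗ g(b, a)) ⊗ g(b ⊗ g(c, c) ⊗ d ⊗ a ⊗ c, (b ⊗ d) ⊗ g(c, c) ⊗ c) ⊗ a ⊗ (g(b ⊗ (g(c ⊗ (c ⊗ d), a) ⊗ g(b ⊗ a, a)), c) ⊗ b)
  Merge nested applications:  g(g(g(d, c), (a ⊗ d) ⊗ c), a ⊗ c ⊗ c ⊗ g(d, b)) ⊗ g(g(d ⊗ (a ⊗ c), b ⊗ c ⊗ d), (a ⊗ g(d, a)) ⊗ g(b, a)) ⊗ g(b ⊗ g(c, c) ⊗ d ⊗ a ⊗ c, (b ⊗ d) ⊗ g(c, c) ⊗ c) ⊗ a ⊗ g(b ⊗ (g(c ⊗ (c ⊗ d), a) ⊗ g(b ⊗ a, a)), c) ⊗ b
  Canonicalize subterm:  g(g(g(d, c), (a ⊗ d) ⊗ c), a ⊗ c ⊗ c ⊗ g(d, b))  →  g(g(g(d, c), a ⊗ c ⊗ d), a ⊗ c ⊗ g(d, b))
  Simplify inside:  g(g(d ⊗ (a ⊗ c), b ⊗ c ⊗ d), (a ⊗ g(d, a)) ⊗ g(b, a))  →  g(g(a ⊗ c ⊗ d, b ⊗ c ⊗ d), a ⊗ g(b, a) ⊗ g(d, a))
  Simplify inside:  g(b ⊗ g(c, c) ⊗ d ⊗ a ⊗ c, (b ⊗ d) ⊗ g(c, c) ⊗ c)  →  g(a ⊗ b ⊗ c ⊗ d ⊗ g(c, c), b ⊗ c ⊗ d ⊗ g(c, c))
  Sort:  a ⊗ b ⊗ g(a ⊗ b ⊗ c ⊗ d ⊗ g(c, c), b ⊗ c ⊗ d ⊗ g(c, c)) ⊗ g(b ⊗ g(a ⊗ b, a) ⊗ g(c ⊗ d, a), c) ⊗ g(g(a ⊗ c ⊗ d, b ⊗ c ⊗ d), a ⊗ g(b, a) ⊗ g(d, a)) ⊗ g(g(g(d, c), a ⊗ c ⊗ d), a ⊗ c ⊗ g(d, b))
  Reassemble:  g(a ⊗ b ⊗ g(a ⊗ b ⊗ c ⊗ d ⊗ g(c, c), b ⊗ c ⊗ d ⊗ g(c, c)) ⊗ g(b ⊗ g(a ⊗ b, a) ⊗ g(c ⊗ d, a), c) ⊗ g(g(a ⊗ c ⊗ d, b ⊗ c ⊗ d), a ⊗ g(b, a) ⊗ g(d, a)) ⊗ g(g(g(d, c), a ⊗ c ⊗ d), a ⊗ c ⊗ g(d, b)), d)

Answer: no — g(a ⊗ b ⊗ g(a ⊗ b ⊗ c ⊗ d ⊗ g(c, c), b ⊗ c ⊗ d ⊗ g(c, c)) ⊗ g(a ⊗ g(b, a) ⊗ g(d, a), g(a ⊗ c ⊗ d, b ⊗ c ⊗ d)) ⊗ g(b ⊗ g(a ⊗ b, a) ⊗ g(c ⊗ d, a), c) ⊗ g(g(g(d, c), a ⊗ c ⊗ d), a ⊗ c ⊗ g(d, b)), d) vs g(a ⊗ b ⊗ g(a ⊗ b ⊗ c ⊗ d ⊗ g(c, c), b ⊗ c ⊗ d ⊗ g(c, c)) ⊗ g(b ⊗ g(a ⊗ b, a) ⊗ g(c ⊗ d, a), c) ⊗ g(g(a ⊗ c ⊗ d, b ⊗ c ⊗ d), a ⊗ g(b, a) ⊗ g(d, a)) ⊗ g(g(g(d, c), a ⊗ c ⊗ d), a ⊗ c ⊗ g(d, b)), d)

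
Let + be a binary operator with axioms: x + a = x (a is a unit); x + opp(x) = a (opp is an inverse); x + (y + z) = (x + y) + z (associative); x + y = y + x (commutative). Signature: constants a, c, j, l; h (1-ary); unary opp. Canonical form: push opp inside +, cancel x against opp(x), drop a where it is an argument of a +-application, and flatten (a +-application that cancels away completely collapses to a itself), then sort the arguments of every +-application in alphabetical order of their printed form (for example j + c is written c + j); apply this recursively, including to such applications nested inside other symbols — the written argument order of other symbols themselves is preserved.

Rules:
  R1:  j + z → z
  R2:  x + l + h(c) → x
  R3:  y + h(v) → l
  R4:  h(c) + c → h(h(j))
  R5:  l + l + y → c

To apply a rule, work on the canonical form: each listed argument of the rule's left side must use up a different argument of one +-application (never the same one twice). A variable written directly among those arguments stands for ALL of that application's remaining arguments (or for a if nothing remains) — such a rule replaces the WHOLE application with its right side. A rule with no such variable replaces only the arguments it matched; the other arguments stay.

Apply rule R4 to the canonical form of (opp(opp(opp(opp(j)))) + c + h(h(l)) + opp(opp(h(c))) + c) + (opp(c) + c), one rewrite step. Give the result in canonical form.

Canonical form:  c + c + h(c) + h(h(l)) + j
R4 matches:  uses c, h(c)
Result:  c + h(h(j)) + h(h(l)) + j

Answer: c + h(h(j)) + h(h(l)) + j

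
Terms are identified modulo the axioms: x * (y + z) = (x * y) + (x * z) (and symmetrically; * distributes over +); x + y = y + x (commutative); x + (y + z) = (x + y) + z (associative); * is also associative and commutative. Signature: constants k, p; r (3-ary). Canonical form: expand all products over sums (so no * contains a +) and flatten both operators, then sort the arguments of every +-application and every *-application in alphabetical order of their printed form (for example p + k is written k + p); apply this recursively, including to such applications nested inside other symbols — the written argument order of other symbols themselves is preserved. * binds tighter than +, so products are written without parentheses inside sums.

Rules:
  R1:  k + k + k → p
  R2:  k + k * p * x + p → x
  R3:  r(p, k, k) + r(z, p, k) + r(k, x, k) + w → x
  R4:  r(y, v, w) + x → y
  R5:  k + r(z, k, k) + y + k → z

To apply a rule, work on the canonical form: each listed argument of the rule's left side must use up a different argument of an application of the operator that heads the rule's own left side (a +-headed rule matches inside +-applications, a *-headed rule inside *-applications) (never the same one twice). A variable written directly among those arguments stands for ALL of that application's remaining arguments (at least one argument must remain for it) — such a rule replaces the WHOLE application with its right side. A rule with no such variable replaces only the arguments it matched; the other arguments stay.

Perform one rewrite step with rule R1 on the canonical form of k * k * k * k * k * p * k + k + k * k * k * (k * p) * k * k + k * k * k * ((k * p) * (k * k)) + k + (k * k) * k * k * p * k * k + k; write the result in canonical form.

Answer: k * k * k * k * k * k * p + k * k * k * k * k * k * p + k * k * k * k * k * k * p + k * k * k * k * k * k * p + p

Derivation:
Canonical form:  k + k + k + k * k * k * k * k * k * p + k * k * k * k * k * k * p + k * k * k * k * k * k * p + k * k * k * k * k * k * p
Apply R1:  consuming k, k, k
New term:  k * k * k * k * k * k * p + k * k * k * k * k * k * p + k * k * k * k * k * k * p + k * k * k * k * k * k * p + p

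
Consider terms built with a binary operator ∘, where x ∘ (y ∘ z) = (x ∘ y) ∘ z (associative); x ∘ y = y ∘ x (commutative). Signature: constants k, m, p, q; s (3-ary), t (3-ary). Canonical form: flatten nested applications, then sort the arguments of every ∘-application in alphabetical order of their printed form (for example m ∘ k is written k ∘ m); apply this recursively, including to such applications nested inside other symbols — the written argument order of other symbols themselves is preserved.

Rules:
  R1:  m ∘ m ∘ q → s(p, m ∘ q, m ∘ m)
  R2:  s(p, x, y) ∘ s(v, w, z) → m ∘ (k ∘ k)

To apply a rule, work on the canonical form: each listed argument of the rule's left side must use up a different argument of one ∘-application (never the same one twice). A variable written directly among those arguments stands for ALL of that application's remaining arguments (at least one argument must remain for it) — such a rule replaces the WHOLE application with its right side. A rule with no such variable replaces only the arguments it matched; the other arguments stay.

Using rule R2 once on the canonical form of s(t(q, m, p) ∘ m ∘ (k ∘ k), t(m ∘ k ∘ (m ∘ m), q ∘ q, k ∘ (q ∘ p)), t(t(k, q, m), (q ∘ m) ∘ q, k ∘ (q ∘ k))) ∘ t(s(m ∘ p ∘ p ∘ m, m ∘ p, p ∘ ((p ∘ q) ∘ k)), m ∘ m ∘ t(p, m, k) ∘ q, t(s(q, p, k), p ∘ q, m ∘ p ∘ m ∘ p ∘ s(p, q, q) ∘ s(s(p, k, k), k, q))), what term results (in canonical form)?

Canonical form:  s(k ∘ k ∘ m ∘ t(q, m, p), t(k ∘ m ∘ m ∘ m, q ∘ q, k ∘ p ∘ q), t(t(k, q, m), m ∘ q ∘ q, k ∘ k ∘ q)) ∘ t(s(m ∘ m ∘ p ∘ p, m ∘ p, k ∘ p ∘ p ∘ q), m ∘ m ∘ q ∘ t(p, m, k), t(s(q, p, k), p ∘ q, m ∘ m ∘ p ∘ p ∘ s(p, q, q) ∘ s(s(p, k, k), k, q)))
Apply R2:  consuming s(p, q, q), s(s(p, k, k), k, q);  v := s(p, k, k), w := k, x := q, y := q, z := q
New term:  s(k ∘ k ∘ m ∘ t(q, m, p), t(k ∘ m ∘ m ∘ m, q ∘ q, k ∘ p ∘ q), t(t(k, q, m), m ∘ q ∘ q, k ∘ k ∘ q)) ∘ t(s(m ∘ m ∘ p ∘ p, m ∘ p, k ∘ p ∘ p ∘ q), m ∘ m ∘ q ∘ t(p, m, k), t(s(q, p, k), p ∘ q, k ∘ k ∘ m ∘ m ∘ m ∘ p ∘ p))

Answer: s(k ∘ k ∘ m ∘ t(q, m, p), t(k ∘ m ∘ m ∘ m, q ∘ q, k ∘ p ∘ q), t(t(k, q, m), m ∘ q ∘ q, k ∘ k ∘ q)) ∘ t(s(m ∘ m ∘ p ∘ p, m ∘ p, k ∘ p ∘ p ∘ q), m ∘ m ∘ q ∘ t(p, m, k), t(s(q, p, k), p ∘ q, k ∘ k ∘ m ∘ m ∘ m ∘ p ∘ p))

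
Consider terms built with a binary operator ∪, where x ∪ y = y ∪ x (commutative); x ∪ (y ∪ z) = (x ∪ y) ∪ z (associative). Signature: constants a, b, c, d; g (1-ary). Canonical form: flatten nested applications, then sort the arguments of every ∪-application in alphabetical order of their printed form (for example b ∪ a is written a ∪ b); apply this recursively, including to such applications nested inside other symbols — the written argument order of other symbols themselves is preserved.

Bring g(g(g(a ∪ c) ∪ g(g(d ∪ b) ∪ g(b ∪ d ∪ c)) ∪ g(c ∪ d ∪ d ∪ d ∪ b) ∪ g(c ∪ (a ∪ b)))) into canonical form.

Work inside:  g(a ∪ c) ∪ g(g(d ∪ b) ∪ g(b ∪ d ∪ c)) ∪ g(c ∪ d ∪ d ∪ d ∪ b) ∪ g(c ∪ (a ∪ b))
Inside:  g(g(d ∪ b) ∪ g(b ∪ d ∪ c))  →  g(g(b ∪ c ∪ d) ∪ g(b ∪ d))
Simplify inside:  g(c ∪ d ∪ d ∪ d ∪ b)  →  g(b ∪ c ∪ d ∪ d ∪ d)
Canonicalize subterm:  g(c ∪ (a ∪ b))  →  g(a ∪ b ∪ c)
Sort arguments:  g(a ∪ b ∪ c) ∪ g(a ∪ c) ∪ g(b ∪ c ∪ d ∪ d ∪ d) ∪ g(g(b ∪ c ∪ d) ∪ g(b ∪ d))
Reassemble:  g(g(g(a ∪ b ∪ c) ∪ g(a ∪ c) ∪ g(b ∪ c ∪ d ∪ d ∪ d) ∪ g(g(b ∪ c ∪ d) ∪ g(b ∪ d))))

Answer: g(g(g(a ∪ b ∪ c) ∪ g(a ∪ c) ∪ g(b ∪ c ∪ d ∪ d ∪ d) ∪ g(g(b ∪ c ∪ d) ∪ g(b ∪ d))))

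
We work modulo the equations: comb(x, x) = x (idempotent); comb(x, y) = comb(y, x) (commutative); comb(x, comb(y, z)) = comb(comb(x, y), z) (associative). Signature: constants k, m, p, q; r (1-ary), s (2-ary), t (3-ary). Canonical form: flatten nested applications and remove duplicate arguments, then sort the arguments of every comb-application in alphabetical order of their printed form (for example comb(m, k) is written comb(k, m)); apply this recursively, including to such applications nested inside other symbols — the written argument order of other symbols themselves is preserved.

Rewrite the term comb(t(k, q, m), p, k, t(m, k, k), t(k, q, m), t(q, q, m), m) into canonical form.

Drop duplicates:  drop duplicate t(k, q, m)
Sort:  comb(k, m, p, t(k, q, m), t(m, k, k), t(q, q, m))

Answer: comb(k, m, p, t(k, q, m), t(m, k, k), t(q, q, m))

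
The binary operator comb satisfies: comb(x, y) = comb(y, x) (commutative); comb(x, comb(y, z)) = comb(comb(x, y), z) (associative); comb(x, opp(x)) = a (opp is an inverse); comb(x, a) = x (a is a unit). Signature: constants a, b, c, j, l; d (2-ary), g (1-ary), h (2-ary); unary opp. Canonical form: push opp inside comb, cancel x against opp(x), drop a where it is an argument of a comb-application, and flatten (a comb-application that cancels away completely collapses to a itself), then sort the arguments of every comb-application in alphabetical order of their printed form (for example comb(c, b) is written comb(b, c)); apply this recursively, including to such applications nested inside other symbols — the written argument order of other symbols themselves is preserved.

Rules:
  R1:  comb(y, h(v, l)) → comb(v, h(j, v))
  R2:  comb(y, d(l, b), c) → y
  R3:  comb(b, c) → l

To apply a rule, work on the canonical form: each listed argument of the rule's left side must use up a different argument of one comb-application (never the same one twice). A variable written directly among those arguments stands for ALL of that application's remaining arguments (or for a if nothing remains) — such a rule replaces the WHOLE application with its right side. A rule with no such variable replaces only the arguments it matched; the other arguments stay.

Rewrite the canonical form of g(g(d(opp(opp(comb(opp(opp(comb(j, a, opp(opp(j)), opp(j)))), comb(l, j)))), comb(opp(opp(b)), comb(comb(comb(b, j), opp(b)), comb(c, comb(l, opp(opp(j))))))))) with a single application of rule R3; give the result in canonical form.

Canonical form:  g(g(d(comb(j, j, l), comb(b, c, j, j, l))))
Apply R3:  consuming b, c
Result:  g(g(d(comb(j, j, l), comb(j, j, l, l))))

Answer: g(g(d(comb(j, j, l), comb(j, j, l, l))))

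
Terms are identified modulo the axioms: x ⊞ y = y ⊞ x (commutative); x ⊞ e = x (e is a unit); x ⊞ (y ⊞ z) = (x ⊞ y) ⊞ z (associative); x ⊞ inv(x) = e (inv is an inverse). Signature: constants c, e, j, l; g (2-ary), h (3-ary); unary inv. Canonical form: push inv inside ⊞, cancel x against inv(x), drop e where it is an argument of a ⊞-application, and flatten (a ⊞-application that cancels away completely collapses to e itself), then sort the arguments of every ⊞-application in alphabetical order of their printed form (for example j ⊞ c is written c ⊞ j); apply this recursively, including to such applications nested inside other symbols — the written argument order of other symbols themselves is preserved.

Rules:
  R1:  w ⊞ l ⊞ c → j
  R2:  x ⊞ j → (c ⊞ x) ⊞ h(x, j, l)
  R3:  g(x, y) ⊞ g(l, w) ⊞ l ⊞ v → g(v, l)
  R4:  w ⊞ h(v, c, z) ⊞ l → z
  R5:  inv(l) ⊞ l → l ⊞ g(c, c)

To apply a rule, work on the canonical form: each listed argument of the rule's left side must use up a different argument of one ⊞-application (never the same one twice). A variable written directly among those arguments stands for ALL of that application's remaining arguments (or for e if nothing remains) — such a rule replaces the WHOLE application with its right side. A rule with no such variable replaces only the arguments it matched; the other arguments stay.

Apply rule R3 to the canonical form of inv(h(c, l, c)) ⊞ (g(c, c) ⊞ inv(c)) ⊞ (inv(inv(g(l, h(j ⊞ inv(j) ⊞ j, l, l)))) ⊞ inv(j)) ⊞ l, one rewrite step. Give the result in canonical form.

Canonical form:  g(c, c) ⊞ g(l, h(j, l, l)) ⊞ inv(c) ⊞ inv(h(c, l, c)) ⊞ inv(j) ⊞ l
R3 matches:  uses g(c, c), g(l, h(j, l, l)), l;  v := inv(c) ⊞ inv(h(c, l, c)) ⊞ inv(j), w := h(j, l, l), x := c, y := c
The extension variable absorbs all remaining arguments, so the whole application is rewritten.
Result:  g(inv(c) ⊞ inv(h(c, l, c)) ⊞ inv(j), l)

Answer: g(inv(c) ⊞ inv(h(c, l, c)) ⊞ inv(j), l)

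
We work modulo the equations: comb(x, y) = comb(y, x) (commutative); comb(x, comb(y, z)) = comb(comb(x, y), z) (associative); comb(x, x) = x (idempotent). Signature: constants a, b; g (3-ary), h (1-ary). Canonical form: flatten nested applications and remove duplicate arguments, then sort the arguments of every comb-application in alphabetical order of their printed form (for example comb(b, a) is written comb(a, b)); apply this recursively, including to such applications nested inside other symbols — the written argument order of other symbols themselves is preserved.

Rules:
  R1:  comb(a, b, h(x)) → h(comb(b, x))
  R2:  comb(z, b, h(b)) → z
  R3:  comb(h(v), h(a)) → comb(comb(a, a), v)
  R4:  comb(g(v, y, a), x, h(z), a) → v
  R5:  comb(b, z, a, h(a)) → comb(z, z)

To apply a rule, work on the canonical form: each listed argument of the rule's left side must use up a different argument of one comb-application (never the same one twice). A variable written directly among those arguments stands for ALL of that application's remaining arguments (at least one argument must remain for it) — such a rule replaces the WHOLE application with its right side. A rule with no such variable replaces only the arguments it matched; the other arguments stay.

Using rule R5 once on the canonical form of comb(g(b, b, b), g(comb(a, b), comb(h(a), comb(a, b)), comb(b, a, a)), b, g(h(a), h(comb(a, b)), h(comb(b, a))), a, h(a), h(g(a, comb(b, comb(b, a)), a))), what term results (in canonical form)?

Canonical form:  comb(a, b, g(b, b, b), g(comb(a, b), comb(a, b, h(a)), comb(a, b)), g(h(a), h(comb(a, b)), h(comb(a, b))), h(a), h(g(a, comb(a, b), a)))
R5 matches:  uses a, b, h(a);  z := comb(g(b, b, b), g(comb(a, b), comb(a, b, h(a)), comb(a, b)), g(h(a), h(comb(a, b)), h(comb(a, b))), h(g(a, comb(a, b), a)))
The variable takes the whole remainder — replace the entire application.
Result:  comb(g(b, b, b), g(comb(a, b), comb(a, b, h(a)), comb(a, b)), g(h(a), h(comb(a, b)), h(comb(a, b))), h(g(a, comb(a, b), a)))

Answer: comb(g(b, b, b), g(comb(a, b), comb(a, b, h(a)), comb(a, b)), g(h(a), h(comb(a, b)), h(comb(a, b))), h(g(a, comb(a, b), a)))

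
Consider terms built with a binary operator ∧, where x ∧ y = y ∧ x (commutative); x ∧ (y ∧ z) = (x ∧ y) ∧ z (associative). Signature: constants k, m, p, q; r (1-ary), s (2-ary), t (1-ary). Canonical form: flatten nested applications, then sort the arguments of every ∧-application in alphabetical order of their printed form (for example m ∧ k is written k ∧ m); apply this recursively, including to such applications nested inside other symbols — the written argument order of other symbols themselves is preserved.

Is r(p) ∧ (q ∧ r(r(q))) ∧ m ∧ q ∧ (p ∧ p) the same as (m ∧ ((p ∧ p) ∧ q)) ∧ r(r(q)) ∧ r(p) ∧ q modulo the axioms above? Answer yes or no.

Left:  r(p) ∧ (q ∧ r(r(q))) ∧ m ∧ q ∧ (p ∧ p)
  Merge nested applications:  r(p) ∧ q ∧ r(r(q)) ∧ m ∧ q ∧ p ∧ p
  Sort:  m ∧ p ∧ p ∧ q ∧ q ∧ r(p) ∧ r(r(q))
Right:  (m ∧ ((p ∧ p) ∧ q)) ∧ r(r(q)) ∧ r(p) ∧ q
  Un-nest:  m ∧ p ∧ p ∧ q ∧ r(r(q)) ∧ r(p) ∧ q
  Sort:  m ∧ p ∧ p ∧ q ∧ q ∧ r(p) ∧ r(r(q))

Answer: yes — both canonical forms are m ∧ p ∧ p ∧ q ∧ q ∧ r(p) ∧ r(r(q))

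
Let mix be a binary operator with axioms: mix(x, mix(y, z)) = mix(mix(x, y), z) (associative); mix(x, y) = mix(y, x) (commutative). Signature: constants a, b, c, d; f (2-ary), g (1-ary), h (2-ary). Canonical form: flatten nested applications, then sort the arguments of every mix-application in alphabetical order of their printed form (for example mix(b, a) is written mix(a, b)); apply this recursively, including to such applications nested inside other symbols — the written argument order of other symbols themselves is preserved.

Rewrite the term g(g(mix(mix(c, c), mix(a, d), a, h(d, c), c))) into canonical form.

Answer: g(g(mix(a, a, c, c, c, d, h(d, c))))

Derivation:
Work inside:  mix(mix(c, c), mix(a, d), a, h(d, c), c)
Merge nested applications:  mix(c, c, a, d, a, h(d, c), c)
Order the arguments:  mix(a, a, c, c, c, d, h(d, c))
Rebuild:  g(g(mix(a, a, c, c, c, d, h(d, c))))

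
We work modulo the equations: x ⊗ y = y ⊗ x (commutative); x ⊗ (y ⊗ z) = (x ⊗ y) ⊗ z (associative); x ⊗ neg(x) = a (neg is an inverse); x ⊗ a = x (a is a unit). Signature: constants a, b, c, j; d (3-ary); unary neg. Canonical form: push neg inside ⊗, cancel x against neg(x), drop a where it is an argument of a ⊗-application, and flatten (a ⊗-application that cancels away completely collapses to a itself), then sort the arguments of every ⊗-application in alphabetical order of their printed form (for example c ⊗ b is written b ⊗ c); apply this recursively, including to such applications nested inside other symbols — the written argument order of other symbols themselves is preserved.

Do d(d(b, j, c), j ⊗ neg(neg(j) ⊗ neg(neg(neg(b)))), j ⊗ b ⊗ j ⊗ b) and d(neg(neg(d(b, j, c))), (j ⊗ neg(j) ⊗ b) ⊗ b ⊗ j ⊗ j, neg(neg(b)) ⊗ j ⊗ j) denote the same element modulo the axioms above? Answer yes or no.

Left:  d(d(b, j, c), j ⊗ neg(neg(j) ⊗ neg(neg(neg(b)))), j ⊗ b ⊗ j ⊗ b)
  Focus inside:  j ⊗ neg(neg(j) ⊗ neg(neg(neg(b))))
  Push neg inside:  distribute neg over ⊗ and collapse double neg
  Collect:  j ⊗ j ⊗ b
  Sort:  b ⊗ j ⊗ j
  Reassemble:  d(d(b, j, c), b ⊗ j ⊗ j, b ⊗ b ⊗ j ⊗ j)
Right:  d(neg(neg(d(b, j, c))), (j ⊗ neg(j) ⊗ b) ⊗ b ⊗ j ⊗ j, neg(neg(b)) ⊗ j ⊗ j)
  Focus inside:  (j ⊗ neg(j) ⊗ b) ⊗ b ⊗ j ⊗ j
  Collect:  j ⊗ j ⊗ b ⊗ b
  Sort:  b ⊗ b ⊗ j ⊗ j
  Rebuild:  d(d(b, j, c), b ⊗ b ⊗ j ⊗ j, b ⊗ j ⊗ j)

Answer: no — d(d(b, j, c), b ⊗ j ⊗ j, b ⊗ b ⊗ j ⊗ j) vs d(d(b, j, c), b ⊗ b ⊗ j ⊗ j, b ⊗ j ⊗ j)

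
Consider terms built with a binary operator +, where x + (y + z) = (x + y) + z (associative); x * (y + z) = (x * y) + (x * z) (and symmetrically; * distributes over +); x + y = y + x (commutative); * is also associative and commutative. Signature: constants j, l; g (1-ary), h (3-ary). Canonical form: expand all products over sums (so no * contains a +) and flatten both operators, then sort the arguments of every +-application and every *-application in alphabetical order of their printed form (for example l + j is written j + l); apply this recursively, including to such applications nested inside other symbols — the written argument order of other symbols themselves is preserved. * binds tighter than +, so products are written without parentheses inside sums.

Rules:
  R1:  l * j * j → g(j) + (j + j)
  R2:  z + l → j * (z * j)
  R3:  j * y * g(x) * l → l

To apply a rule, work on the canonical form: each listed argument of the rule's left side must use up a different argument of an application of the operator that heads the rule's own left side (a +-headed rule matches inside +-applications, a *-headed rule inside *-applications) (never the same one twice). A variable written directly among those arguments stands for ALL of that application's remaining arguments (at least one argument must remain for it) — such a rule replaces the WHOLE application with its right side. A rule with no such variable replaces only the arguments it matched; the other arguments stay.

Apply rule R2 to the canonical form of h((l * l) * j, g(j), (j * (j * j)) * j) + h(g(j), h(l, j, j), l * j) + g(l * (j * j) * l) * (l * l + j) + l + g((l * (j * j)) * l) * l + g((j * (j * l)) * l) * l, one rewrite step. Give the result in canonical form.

Canonical form:  g(j * j * l * l) * j + g(j * j * l * l) * l + g(j * j * l * l) * l + g(j * j * l * l) * l * l + h(g(j), h(l, j, j), j * l) + h(j * l * l, g(j), j * j * j * j) + l
R2 matches:  uses l;  z := g(j * j * l * l) * j + g(j * j * l * l) * l + g(j * j * l * l) * l + g(j * j * l * l) * l * l + h(g(j), h(l, j, j), j * l) + h(j * l * l, g(j), j * j * j * j)
The variable takes the whole remainder — replace the entire application.
Giving:  g(j * j * l * l) * j * j * j + g(j * j * l * l) * j * j * l + g(j * j * l * l) * j * j * l + g(j * j * l * l) * j * j * l * l + h(g(j), h(l, j, j), j * l) * j * j + h(j * l * l, g(j), j * j * j * j) * j * j

Answer: g(j * j * l * l) * j * j * j + g(j * j * l * l) * j * j * l + g(j * j * l * l) * j * j * l + g(j * j * l * l) * j * j * l * l + h(g(j), h(l, j, j), j * l) * j * j + h(j * l * l, g(j), j * j * j * j) * j * j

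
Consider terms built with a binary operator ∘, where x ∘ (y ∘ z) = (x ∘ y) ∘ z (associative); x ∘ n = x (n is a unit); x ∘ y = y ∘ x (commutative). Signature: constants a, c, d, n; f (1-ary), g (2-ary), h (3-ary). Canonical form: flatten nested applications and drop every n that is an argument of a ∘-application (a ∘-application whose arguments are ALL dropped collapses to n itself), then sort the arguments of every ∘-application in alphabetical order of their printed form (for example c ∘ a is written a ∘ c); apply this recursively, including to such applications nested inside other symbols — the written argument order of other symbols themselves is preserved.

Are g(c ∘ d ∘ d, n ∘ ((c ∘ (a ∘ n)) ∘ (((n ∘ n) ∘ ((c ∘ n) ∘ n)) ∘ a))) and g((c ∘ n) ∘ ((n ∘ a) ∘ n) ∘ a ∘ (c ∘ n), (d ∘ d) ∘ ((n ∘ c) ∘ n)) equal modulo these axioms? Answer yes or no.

Left:  g(c ∘ d ∘ d, n ∘ ((c ∘ (a ∘ n)) ∘ (((n ∘ n) ∘ ((c ∘ n) ∘ n)) ∘ a)))
  Descend into:  n ∘ ((c ∘ (a ∘ n)) ∘ (((n ∘ n) ∘ ((c ∘ n) ∘ n)) ∘ a))
  Flatten:  n ∘ c ∘ a ∘ n ∘ n ∘ n ∘ c ∘ n ∘ n ∘ a
  Drop the unit:  drop n (×6)
  Order the arguments:  a ∘ a ∘ c ∘ c
  Rebuild:  g(c ∘ d ∘ d, a ∘ a ∘ c ∘ c)
Right:  g((c ∘ n) ∘ ((n ∘ a) ∘ n) ∘ a ∘ (c ∘ n), (d ∘ d) ∘ ((n ∘ c) ∘ n))
  Focus inside:  (c ∘ n) ∘ ((n ∘ a) ∘ n) ∘ a ∘ (c ∘ n)
  Merge nested applications:  c ∘ n ∘ n ∘ a ∘ n ∘ a ∘ c ∘ n
  Unit:  drop n (×4)
  Order the arguments:  a ∘ a ∘ c ∘ c
  Put back:  g(a ∘ a ∘ c ∘ c, c ∘ d ∘ d)

Answer: no — g(c ∘ d ∘ d, a ∘ a ∘ c ∘ c) vs g(a ∘ a ∘ c ∘ c, c ∘ d ∘ d)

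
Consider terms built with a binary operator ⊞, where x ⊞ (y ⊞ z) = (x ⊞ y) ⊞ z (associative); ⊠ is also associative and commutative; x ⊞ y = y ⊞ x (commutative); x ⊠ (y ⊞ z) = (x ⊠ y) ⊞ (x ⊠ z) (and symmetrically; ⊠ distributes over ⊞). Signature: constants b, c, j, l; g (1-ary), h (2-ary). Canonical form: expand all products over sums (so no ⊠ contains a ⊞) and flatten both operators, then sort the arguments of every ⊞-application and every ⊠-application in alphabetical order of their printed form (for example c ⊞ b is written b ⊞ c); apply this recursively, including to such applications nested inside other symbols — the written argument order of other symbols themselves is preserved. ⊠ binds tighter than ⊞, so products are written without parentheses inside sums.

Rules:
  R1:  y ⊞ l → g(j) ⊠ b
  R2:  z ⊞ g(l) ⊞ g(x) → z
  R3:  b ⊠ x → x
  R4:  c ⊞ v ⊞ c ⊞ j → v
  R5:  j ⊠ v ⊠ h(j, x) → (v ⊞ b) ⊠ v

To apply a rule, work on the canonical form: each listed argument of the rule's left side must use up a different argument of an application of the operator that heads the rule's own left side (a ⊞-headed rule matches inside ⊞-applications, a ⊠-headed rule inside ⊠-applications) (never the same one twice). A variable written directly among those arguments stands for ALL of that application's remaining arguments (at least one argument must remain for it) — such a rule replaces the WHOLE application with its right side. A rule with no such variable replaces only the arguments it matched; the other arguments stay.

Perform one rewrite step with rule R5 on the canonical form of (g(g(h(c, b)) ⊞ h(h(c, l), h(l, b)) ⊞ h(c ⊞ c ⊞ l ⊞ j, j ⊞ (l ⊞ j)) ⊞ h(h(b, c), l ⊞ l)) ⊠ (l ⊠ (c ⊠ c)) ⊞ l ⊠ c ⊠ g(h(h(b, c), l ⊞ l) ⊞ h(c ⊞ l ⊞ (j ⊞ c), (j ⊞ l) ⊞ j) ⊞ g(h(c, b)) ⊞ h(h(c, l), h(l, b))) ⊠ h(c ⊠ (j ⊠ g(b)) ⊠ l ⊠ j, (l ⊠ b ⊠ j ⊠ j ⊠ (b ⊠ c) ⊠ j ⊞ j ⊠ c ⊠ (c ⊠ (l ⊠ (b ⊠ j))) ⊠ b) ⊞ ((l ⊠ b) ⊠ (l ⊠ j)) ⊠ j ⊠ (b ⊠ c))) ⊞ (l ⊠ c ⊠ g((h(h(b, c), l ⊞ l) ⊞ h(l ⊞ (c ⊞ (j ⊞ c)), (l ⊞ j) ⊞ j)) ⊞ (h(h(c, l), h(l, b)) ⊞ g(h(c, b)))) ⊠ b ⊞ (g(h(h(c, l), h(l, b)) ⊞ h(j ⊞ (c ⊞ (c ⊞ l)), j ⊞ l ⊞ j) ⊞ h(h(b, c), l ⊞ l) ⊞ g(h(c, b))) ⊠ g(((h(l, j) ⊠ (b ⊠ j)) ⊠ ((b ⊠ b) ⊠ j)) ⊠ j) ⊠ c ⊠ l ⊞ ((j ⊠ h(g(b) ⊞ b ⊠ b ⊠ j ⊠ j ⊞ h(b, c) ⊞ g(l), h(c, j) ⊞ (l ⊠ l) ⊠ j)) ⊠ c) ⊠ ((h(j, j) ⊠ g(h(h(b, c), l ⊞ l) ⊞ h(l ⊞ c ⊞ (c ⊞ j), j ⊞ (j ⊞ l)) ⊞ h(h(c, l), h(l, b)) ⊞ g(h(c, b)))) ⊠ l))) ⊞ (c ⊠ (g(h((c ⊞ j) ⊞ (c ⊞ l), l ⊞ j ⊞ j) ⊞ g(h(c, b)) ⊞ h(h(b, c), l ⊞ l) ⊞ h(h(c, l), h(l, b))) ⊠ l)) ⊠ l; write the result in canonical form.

Answer: b ⊠ c ⊠ g(g(h(c, b)) ⊞ h(c ⊞ c ⊞ j ⊞ l, j ⊞ j ⊞ l) ⊞ h(h(b, c), l ⊞ l) ⊞ h(h(c, l), h(l, b))) ⊠ h(b ⊠ b ⊠ j ⊠ j ⊞ g(b) ⊞ g(l) ⊞ h(b, c), h(c, j) ⊞ j ⊠ l ⊠ l) ⊠ l ⊞ b ⊠ c ⊠ g(g(h(c, b)) ⊞ h(c ⊞ c ⊞ j ⊞ l, j ⊞ j ⊞ l) ⊞ h(h(b, c), l ⊞ l) ⊞ h(h(c, l), h(l, b))) ⊠ l ⊞ c ⊠ c ⊠ g(g(h(c, b)) ⊞ h(c ⊞ c ⊞ j ⊞ l, j ⊞ j ⊞ l) ⊞ h(h(b, c), l ⊞ l) ⊞ h(h(c, l), h(l, b))) ⊠ g(g(h(c, b)) ⊞ h(c ⊞ c ⊞ j ⊞ l, j ⊞ j ⊞ l) ⊞ h(h(b, c), l ⊞ l) ⊞ h(h(c, l), h(l, b))) ⊠ h(b ⊠ b ⊠ j ⊠ j ⊞ g(b) ⊞ g(l) ⊞ h(b, c), h(c, j) ⊞ j ⊠ l ⊠ l) ⊠ h(b ⊠ b ⊠ j ⊠ j ⊞ g(b) ⊞ g(l) ⊞ h(b, c), h(c, j) ⊞ j ⊠ l ⊠ l) ⊠ l ⊠ l ⊞ c ⊠ c ⊠ g(g(h(c, b)) ⊞ h(c ⊞ c ⊞ j ⊞ l, j ⊞ j ⊞ l) ⊞ h(h(b, c), l ⊞ l) ⊞ h(h(c, l), h(l, b))) ⊠ l ⊞ c ⊠ g(b ⊠ b ⊠ b ⊠ h(l, j) ⊠ j ⊠ j ⊠ j) ⊠ g(g(h(c, b)) ⊞ h(c ⊞ c ⊞ j ⊞ l, j ⊞ j ⊞ l) ⊞ h(h(b, c), l ⊞ l) ⊞ h(h(c, l), h(l, b))) ⊠ l ⊞ c ⊠ g(g(h(c, b)) ⊞ h(c ⊞ c ⊞ j ⊞ l, j ⊞ j ⊞ l) ⊞ h(h(b, c), l ⊞ l) ⊞ h(h(c, l), h(l, b))) ⊠ h(c ⊠ g(b) ⊠ j ⊠ j ⊠ l, b ⊠ b ⊠ c ⊠ c ⊠ j ⊠ j ⊠ l ⊞ b ⊠ b ⊠ c ⊠ j ⊠ j ⊠ j ⊠ l ⊞ b ⊠ b ⊠ c ⊠ j ⊠ j ⊠ l ⊠ l) ⊠ l ⊞ c ⊠ g(g(h(c, b)) ⊞ h(c ⊞ c ⊞ j ⊞ l, j ⊞ j ⊞ l) ⊞ h(h(b, c), l ⊞ l) ⊞ h(h(c, l), h(l, b))) ⊠ l ⊠ l

Derivation:
Canonical form:  b ⊠ c ⊠ g(g(h(c, b)) ⊞ h(c ⊞ c ⊞ j ⊞ l, j ⊞ j ⊞ l) ⊞ h(h(b, c), l ⊞ l) ⊞ h(h(c, l), h(l, b))) ⊠ l ⊞ c ⊠ c ⊠ g(g(h(c, b)) ⊞ h(c ⊞ c ⊞ j ⊞ l, j ⊞ j ⊞ l) ⊞ h(h(b, c), l ⊞ l) ⊞ h(h(c, l), h(l, b))) ⊠ l ⊞ c ⊠ g(b ⊠ b ⊠ b ⊠ h(l, j) ⊠ j ⊠ j ⊠ j) ⊠ g(g(h(c, b)) ⊞ h(c ⊞ c ⊞ j ⊞ l, j ⊞ j ⊞ l) ⊞ h(h(b, c), l ⊞ l) ⊞ h(h(c, l), h(l, b))) ⊠ l ⊞ c ⊠ g(g(h(c, b)) ⊞ h(c ⊞ c ⊞ j ⊞ l, j ⊞ j ⊞ l) ⊞ h(h(b, c), l ⊞ l) ⊞ h(h(c, l), h(l, b))) ⊠ h(b ⊠ b ⊠ j ⊠ j ⊞ g(b) ⊞ g(l) ⊞ h(b, c), h(c, j) ⊞ j ⊠ l ⊠ l) ⊠ h(j, j) ⊠ j ⊠ l ⊞ c ⊠ g(g(h(c, b)) ⊞ h(c ⊞ c ⊞ j ⊞ l, j ⊞ j ⊞ l) ⊞ h(h(b, c), l ⊞ l) ⊞ h(h(c, l), h(l, b))) ⊠ h(c ⊠ g(b) ⊠ j ⊠ j ⊠ l, b ⊠ b ⊠ c ⊠ c ⊠ j ⊠ j ⊠ l ⊞ b ⊠ b ⊠ c ⊠ j ⊠ j ⊠ j ⊠ l ⊞ b ⊠ b ⊠ c ⊠ j ⊠ j ⊠ l ⊠ l) ⊠ l ⊞ c ⊠ g(g(h(c, b)) ⊞ h(c ⊞ c ⊞ j ⊞ l, j ⊞ j ⊞ l) ⊞ h(h(b, c), l ⊞ l) ⊞ h(h(c, l), h(l, b))) ⊠ l ⊠ l
Apply R5:  consuming h(j, j), j;  v := c ⊠ g(g(h(c, b)) ⊞ h(c ⊞ c ⊞ j ⊞ l, j ⊞ j ⊞ l) ⊞ h(h(b, c), l ⊞ l) ⊞ h(h(c, l), h(l, b))) ⊠ h(b ⊠ b ⊠ j ⊠ j ⊞ g(b) ⊞ g(l) ⊞ h(b, c), h(c, j) ⊞ j ⊠ l ⊠ l) ⊠ l, x := j
The extension variable absorbs all remaining arguments, so the whole application is rewritten.
Result:  b ⊠ c ⊠ g(g(h(c, b)) ⊞ h(c ⊞ c ⊞ j ⊞ l, j ⊞ j ⊞ l) ⊞ h(h(b, c), l ⊞ l) ⊞ h(h(c, l), h(l, b))) ⊠ h(b ⊠ b ⊠ j ⊠ j ⊞ g(b) ⊞ g(l) ⊞ h(b, c), h(c, j) ⊞ j ⊠ l ⊠ l) ⊠ l ⊞ b ⊠ c ⊠ g(g(h(c, b)) ⊞ h(c ⊞ c ⊞ j ⊞ l, j ⊞ j ⊞ l) ⊞ h(h(b, c), l ⊞ l) ⊞ h(h(c, l), h(l, b))) ⊠ l ⊞ c ⊠ c ⊠ g(g(h(c, b)) ⊞ h(c ⊞ c ⊞ j ⊞ l, j ⊞ j ⊞ l) ⊞ h(h(b, c), l ⊞ l) ⊞ h(h(c, l), h(l, b))) ⊠ g(g(h(c, b)) ⊞ h(c ⊞ c ⊞ j ⊞ l, j ⊞ j ⊞ l) ⊞ h(h(b, c), l ⊞ l) ⊞ h(h(c, l), h(l, b))) ⊠ h(b ⊠ b ⊠ j ⊠ j ⊞ g(b) ⊞ g(l) ⊞ h(b, c), h(c, j) ⊞ j ⊠ l ⊠ l) ⊠ h(b ⊠ b ⊠ j ⊠ j ⊞ g(b) ⊞ g(l) ⊞ h(b, c), h(c, j) ⊞ j ⊠ l ⊠ l) ⊠ l ⊠ l ⊞ c ⊠ c ⊠ g(g(h(c, b)) ⊞ h(c ⊞ c ⊞ j ⊞ l, j ⊞ j ⊞ l) ⊞ h(h(b, c), l ⊞ l) ⊞ h(h(c, l), h(l, b))) ⊠ l ⊞ c ⊠ g(b ⊠ b ⊠ b ⊠ h(l, j) ⊠ j ⊠ j ⊠ j) ⊠ g(g(h(c, b)) ⊞ h(c ⊞ c ⊞ j ⊞ l, j ⊞ j ⊞ l) ⊞ h(h(b, c), l ⊞ l) ⊞ h(h(c, l), h(l, b))) ⊠ l ⊞ c ⊠ g(g(h(c, b)) ⊞ h(c ⊞ c ⊞ j ⊞ l, j ⊞ j ⊞ l) ⊞ h(h(b, c), l ⊞ l) ⊞ h(h(c, l), h(l, b))) ⊠ h(c ⊠ g(b) ⊠ j ⊠ j ⊠ l, b ⊠ b ⊠ c ⊠ c ⊠ j ⊠ j ⊠ l ⊞ b ⊠ b ⊠ c ⊠ j ⊠ j ⊠ j ⊠ l ⊞ b ⊠ b ⊠ c ⊠ j ⊠ j ⊠ l ⊠ l) ⊠ l ⊞ c ⊠ g(g(h(c, b)) ⊞ h(c ⊞ c ⊞ j ⊞ l, j ⊞ j ⊞ l) ⊞ h(h(b, c), l ⊞ l) ⊞ h(h(c, l), h(l, b))) ⊠ l ⊠ l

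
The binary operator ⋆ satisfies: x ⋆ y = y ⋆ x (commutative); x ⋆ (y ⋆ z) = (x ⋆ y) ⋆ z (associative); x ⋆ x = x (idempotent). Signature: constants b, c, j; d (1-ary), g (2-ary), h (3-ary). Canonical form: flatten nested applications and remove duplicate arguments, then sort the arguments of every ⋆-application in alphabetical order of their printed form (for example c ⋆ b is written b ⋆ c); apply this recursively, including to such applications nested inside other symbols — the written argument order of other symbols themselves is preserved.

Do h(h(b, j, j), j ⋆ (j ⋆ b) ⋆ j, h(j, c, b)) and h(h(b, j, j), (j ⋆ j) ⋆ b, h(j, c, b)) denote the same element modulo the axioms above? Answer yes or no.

Answer: yes — both canonical forms are h(h(b, j, j), b ⋆ j, h(j, c, b))

Derivation:
Left:  h(h(b, j, j), j ⋆ (j ⋆ b) ⋆ j, h(j, c, b))
  Descend into:  j ⋆ (j ⋆ b) ⋆ j
  Merge nested applications:  j ⋆ j ⋆ b ⋆ j
  Drop duplicates:  drop duplicate j, j
  Sort:  b ⋆ j
  Reassemble:  h(h(b, j, j), b ⋆ j, h(j, c, b))
Right:  h(h(b, j, j), (j ⋆ j) ⋆ b, h(j, c, b))
  Descend into:  (j ⋆ j) ⋆ b
  Flatten:  j ⋆ j ⋆ b
  Drop duplicates:  drop duplicate j
  Sort arguments:  b ⋆ j
  Rebuild:  h(h(b, j, j), b ⋆ j, h(j, c, b))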